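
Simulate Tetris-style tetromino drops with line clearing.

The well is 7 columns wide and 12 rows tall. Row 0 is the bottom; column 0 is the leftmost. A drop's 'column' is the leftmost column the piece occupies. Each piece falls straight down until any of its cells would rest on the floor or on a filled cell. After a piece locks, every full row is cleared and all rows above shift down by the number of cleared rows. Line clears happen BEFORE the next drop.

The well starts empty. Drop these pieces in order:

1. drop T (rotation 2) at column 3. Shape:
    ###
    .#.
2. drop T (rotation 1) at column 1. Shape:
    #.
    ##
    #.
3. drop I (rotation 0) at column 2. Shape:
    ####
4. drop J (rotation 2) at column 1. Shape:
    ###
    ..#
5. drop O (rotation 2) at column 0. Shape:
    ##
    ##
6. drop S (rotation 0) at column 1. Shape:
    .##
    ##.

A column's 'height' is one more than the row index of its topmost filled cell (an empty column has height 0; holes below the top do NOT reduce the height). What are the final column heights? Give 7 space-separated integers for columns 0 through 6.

Drop 1: T rot2 at col 3 lands with bottom-row=0; cleared 0 line(s) (total 0); column heights now [0 0 0 2 2 2 0], max=2
Drop 2: T rot1 at col 1 lands with bottom-row=0; cleared 0 line(s) (total 0); column heights now [0 3 2 2 2 2 0], max=3
Drop 3: I rot0 at col 2 lands with bottom-row=2; cleared 0 line(s) (total 0); column heights now [0 3 3 3 3 3 0], max=3
Drop 4: J rot2 at col 1 lands with bottom-row=3; cleared 0 line(s) (total 0); column heights now [0 5 5 5 3 3 0], max=5
Drop 5: O rot2 at col 0 lands with bottom-row=5; cleared 0 line(s) (total 0); column heights now [7 7 5 5 3 3 0], max=7
Drop 6: S rot0 at col 1 lands with bottom-row=7; cleared 0 line(s) (total 0); column heights now [7 8 9 9 3 3 0], max=9

Answer: 7 8 9 9 3 3 0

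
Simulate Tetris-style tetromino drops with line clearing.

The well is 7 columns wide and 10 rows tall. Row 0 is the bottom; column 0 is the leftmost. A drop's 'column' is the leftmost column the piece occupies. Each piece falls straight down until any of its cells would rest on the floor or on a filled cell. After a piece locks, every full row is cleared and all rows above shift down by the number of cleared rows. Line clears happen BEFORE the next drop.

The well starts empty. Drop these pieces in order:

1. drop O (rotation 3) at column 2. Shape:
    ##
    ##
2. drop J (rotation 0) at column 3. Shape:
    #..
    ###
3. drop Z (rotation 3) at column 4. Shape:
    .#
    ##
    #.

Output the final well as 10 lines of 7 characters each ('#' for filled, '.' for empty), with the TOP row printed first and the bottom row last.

Answer: .......
.......
.......
.......
.....#.
....##.
...##..
...###.
..##...
..##...

Derivation:
Drop 1: O rot3 at col 2 lands with bottom-row=0; cleared 0 line(s) (total 0); column heights now [0 0 2 2 0 0 0], max=2
Drop 2: J rot0 at col 3 lands with bottom-row=2; cleared 0 line(s) (total 0); column heights now [0 0 2 4 3 3 0], max=4
Drop 3: Z rot3 at col 4 lands with bottom-row=3; cleared 0 line(s) (total 0); column heights now [0 0 2 4 5 6 0], max=6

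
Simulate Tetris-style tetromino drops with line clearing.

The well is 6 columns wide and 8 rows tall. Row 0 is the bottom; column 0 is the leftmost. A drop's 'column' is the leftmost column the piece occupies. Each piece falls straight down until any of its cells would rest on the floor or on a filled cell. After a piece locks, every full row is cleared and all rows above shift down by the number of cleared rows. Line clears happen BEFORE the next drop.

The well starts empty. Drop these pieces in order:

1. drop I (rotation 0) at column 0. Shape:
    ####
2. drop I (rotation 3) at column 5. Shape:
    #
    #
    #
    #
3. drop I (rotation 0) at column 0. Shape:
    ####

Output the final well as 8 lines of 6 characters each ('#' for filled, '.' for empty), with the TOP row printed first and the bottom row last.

Drop 1: I rot0 at col 0 lands with bottom-row=0; cleared 0 line(s) (total 0); column heights now [1 1 1 1 0 0], max=1
Drop 2: I rot3 at col 5 lands with bottom-row=0; cleared 0 line(s) (total 0); column heights now [1 1 1 1 0 4], max=4
Drop 3: I rot0 at col 0 lands with bottom-row=1; cleared 0 line(s) (total 0); column heights now [2 2 2 2 0 4], max=4

Answer: ......
......
......
......
.....#
.....#
####.#
####.#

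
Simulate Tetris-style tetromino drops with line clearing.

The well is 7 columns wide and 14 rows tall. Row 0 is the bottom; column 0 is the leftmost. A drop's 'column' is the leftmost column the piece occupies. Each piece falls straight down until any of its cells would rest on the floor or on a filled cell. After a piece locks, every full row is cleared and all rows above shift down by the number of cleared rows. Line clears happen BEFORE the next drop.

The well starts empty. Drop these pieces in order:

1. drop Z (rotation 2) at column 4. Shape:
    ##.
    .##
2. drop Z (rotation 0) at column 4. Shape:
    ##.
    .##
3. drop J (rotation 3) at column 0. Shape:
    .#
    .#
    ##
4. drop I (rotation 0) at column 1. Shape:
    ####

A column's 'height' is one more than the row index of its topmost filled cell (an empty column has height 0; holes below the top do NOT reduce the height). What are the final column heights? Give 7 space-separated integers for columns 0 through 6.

Drop 1: Z rot2 at col 4 lands with bottom-row=0; cleared 0 line(s) (total 0); column heights now [0 0 0 0 2 2 1], max=2
Drop 2: Z rot0 at col 4 lands with bottom-row=2; cleared 0 line(s) (total 0); column heights now [0 0 0 0 4 4 3], max=4
Drop 3: J rot3 at col 0 lands with bottom-row=0; cleared 0 line(s) (total 0); column heights now [1 3 0 0 4 4 3], max=4
Drop 4: I rot0 at col 1 lands with bottom-row=4; cleared 0 line(s) (total 0); column heights now [1 5 5 5 5 4 3], max=5

Answer: 1 5 5 5 5 4 3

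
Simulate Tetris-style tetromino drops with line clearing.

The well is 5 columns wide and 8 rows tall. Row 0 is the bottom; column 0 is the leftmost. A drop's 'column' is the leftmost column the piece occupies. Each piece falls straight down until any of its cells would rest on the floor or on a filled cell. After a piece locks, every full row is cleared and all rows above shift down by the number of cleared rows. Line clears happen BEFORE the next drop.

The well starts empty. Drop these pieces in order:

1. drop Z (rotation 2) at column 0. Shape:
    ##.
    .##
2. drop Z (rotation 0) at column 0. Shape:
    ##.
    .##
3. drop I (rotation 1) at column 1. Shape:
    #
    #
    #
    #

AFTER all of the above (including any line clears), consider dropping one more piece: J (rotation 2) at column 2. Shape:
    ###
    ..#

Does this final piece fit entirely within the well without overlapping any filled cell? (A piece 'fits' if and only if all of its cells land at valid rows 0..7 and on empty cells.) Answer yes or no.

Drop 1: Z rot2 at col 0 lands with bottom-row=0; cleared 0 line(s) (total 0); column heights now [2 2 1 0 0], max=2
Drop 2: Z rot0 at col 0 lands with bottom-row=2; cleared 0 line(s) (total 0); column heights now [4 4 3 0 0], max=4
Drop 3: I rot1 at col 1 lands with bottom-row=4; cleared 0 line(s) (total 0); column heights now [4 8 3 0 0], max=8
Test piece J rot2 at col 2 (width 3): heights before test = [4 8 3 0 0]; fits = True

Answer: yes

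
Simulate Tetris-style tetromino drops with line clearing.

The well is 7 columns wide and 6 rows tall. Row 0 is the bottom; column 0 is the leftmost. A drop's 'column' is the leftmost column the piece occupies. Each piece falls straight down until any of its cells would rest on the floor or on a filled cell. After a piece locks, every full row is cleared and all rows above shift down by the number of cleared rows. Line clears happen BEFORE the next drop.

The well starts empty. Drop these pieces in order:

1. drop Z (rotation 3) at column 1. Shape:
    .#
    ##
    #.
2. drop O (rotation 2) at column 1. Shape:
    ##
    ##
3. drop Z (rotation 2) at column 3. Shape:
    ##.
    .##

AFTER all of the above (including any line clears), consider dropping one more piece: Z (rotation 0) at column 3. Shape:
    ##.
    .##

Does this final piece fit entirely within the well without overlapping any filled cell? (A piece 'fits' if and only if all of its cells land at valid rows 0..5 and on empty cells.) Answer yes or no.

Drop 1: Z rot3 at col 1 lands with bottom-row=0; cleared 0 line(s) (total 0); column heights now [0 2 3 0 0 0 0], max=3
Drop 2: O rot2 at col 1 lands with bottom-row=3; cleared 0 line(s) (total 0); column heights now [0 5 5 0 0 0 0], max=5
Drop 3: Z rot2 at col 3 lands with bottom-row=0; cleared 0 line(s) (total 0); column heights now [0 5 5 2 2 1 0], max=5
Test piece Z rot0 at col 3 (width 3): heights before test = [0 5 5 2 2 1 0]; fits = True

Answer: yes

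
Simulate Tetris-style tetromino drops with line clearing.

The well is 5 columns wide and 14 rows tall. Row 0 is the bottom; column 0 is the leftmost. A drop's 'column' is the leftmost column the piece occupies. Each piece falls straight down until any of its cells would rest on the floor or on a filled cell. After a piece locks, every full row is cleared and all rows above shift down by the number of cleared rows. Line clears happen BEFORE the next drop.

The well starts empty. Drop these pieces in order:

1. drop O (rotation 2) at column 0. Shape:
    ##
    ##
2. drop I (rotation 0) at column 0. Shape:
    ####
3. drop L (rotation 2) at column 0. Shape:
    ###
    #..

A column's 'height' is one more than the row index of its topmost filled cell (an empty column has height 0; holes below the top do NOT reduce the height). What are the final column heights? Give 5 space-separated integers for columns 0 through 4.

Drop 1: O rot2 at col 0 lands with bottom-row=0; cleared 0 line(s) (total 0); column heights now [2 2 0 0 0], max=2
Drop 2: I rot0 at col 0 lands with bottom-row=2; cleared 0 line(s) (total 0); column heights now [3 3 3 3 0], max=3
Drop 3: L rot2 at col 0 lands with bottom-row=3; cleared 0 line(s) (total 0); column heights now [5 5 5 3 0], max=5

Answer: 5 5 5 3 0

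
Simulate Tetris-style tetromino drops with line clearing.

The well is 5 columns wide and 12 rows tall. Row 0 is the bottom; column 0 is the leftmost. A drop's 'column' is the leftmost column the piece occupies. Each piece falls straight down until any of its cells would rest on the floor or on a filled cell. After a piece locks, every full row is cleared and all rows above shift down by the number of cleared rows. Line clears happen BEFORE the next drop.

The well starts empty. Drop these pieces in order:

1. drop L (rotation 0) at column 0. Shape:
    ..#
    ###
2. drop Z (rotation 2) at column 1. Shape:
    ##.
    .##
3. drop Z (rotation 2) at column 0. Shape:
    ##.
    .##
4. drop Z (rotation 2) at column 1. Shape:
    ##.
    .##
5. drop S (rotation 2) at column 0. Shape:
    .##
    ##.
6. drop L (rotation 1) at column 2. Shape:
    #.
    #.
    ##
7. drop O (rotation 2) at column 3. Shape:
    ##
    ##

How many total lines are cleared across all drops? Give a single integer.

Answer: 0

Derivation:
Drop 1: L rot0 at col 0 lands with bottom-row=0; cleared 0 line(s) (total 0); column heights now [1 1 2 0 0], max=2
Drop 2: Z rot2 at col 1 lands with bottom-row=2; cleared 0 line(s) (total 0); column heights now [1 4 4 3 0], max=4
Drop 3: Z rot2 at col 0 lands with bottom-row=4; cleared 0 line(s) (total 0); column heights now [6 6 5 3 0], max=6
Drop 4: Z rot2 at col 1 lands with bottom-row=5; cleared 0 line(s) (total 0); column heights now [6 7 7 6 0], max=7
Drop 5: S rot2 at col 0 lands with bottom-row=7; cleared 0 line(s) (total 0); column heights now [8 9 9 6 0], max=9
Drop 6: L rot1 at col 2 lands with bottom-row=9; cleared 0 line(s) (total 0); column heights now [8 9 12 10 0], max=12
Drop 7: O rot2 at col 3 lands with bottom-row=10; cleared 0 line(s) (total 0); column heights now [8 9 12 12 12], max=12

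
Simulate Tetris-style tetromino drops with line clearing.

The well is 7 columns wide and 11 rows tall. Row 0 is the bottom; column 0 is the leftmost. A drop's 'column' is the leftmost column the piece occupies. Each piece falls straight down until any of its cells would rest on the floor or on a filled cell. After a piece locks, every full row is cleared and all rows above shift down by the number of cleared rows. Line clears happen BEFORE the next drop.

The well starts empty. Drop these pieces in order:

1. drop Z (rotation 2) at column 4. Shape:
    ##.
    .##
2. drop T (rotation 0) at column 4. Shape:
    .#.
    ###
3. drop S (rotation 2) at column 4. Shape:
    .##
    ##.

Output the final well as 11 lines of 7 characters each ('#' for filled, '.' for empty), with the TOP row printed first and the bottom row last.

Answer: .......
.......
.......
.......
.......
.....##
....##.
.....#.
....###
....##.
.....##

Derivation:
Drop 1: Z rot2 at col 4 lands with bottom-row=0; cleared 0 line(s) (total 0); column heights now [0 0 0 0 2 2 1], max=2
Drop 2: T rot0 at col 4 lands with bottom-row=2; cleared 0 line(s) (total 0); column heights now [0 0 0 0 3 4 3], max=4
Drop 3: S rot2 at col 4 lands with bottom-row=4; cleared 0 line(s) (total 0); column heights now [0 0 0 0 5 6 6], max=6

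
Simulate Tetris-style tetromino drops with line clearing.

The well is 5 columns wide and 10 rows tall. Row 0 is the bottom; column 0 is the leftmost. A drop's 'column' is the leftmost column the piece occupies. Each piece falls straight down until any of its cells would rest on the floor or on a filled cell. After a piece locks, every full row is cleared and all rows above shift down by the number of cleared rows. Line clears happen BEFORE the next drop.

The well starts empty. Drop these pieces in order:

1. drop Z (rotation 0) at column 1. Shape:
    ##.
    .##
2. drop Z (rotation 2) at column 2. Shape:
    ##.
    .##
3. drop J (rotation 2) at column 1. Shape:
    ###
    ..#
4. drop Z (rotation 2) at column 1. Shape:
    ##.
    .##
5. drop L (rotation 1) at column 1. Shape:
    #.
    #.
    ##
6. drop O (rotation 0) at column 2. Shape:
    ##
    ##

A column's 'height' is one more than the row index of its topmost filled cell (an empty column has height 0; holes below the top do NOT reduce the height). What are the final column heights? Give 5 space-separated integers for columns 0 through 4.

Drop 1: Z rot0 at col 1 lands with bottom-row=0; cleared 0 line(s) (total 0); column heights now [0 2 2 1 0], max=2
Drop 2: Z rot2 at col 2 lands with bottom-row=1; cleared 0 line(s) (total 0); column heights now [0 2 3 3 2], max=3
Drop 3: J rot2 at col 1 lands with bottom-row=3; cleared 0 line(s) (total 0); column heights now [0 5 5 5 2], max=5
Drop 4: Z rot2 at col 1 lands with bottom-row=5; cleared 0 line(s) (total 0); column heights now [0 7 7 6 2], max=7
Drop 5: L rot1 at col 1 lands with bottom-row=7; cleared 0 line(s) (total 0); column heights now [0 10 8 6 2], max=10
Drop 6: O rot0 at col 2 lands with bottom-row=8; cleared 0 line(s) (total 0); column heights now [0 10 10 10 2], max=10

Answer: 0 10 10 10 2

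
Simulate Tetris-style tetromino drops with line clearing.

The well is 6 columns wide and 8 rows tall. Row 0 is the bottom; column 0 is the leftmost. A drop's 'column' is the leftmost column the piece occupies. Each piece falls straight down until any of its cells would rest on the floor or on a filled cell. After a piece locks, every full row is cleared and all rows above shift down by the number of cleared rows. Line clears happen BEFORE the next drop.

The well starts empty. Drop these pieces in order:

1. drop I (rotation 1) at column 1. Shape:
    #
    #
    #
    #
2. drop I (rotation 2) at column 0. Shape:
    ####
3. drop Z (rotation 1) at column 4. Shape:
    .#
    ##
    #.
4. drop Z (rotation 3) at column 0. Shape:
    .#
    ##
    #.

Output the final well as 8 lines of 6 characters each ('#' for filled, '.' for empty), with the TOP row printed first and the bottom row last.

Answer: .#....
##....
#.....
####..
.#....
.#...#
.#..##
.#..#.

Derivation:
Drop 1: I rot1 at col 1 lands with bottom-row=0; cleared 0 line(s) (total 0); column heights now [0 4 0 0 0 0], max=4
Drop 2: I rot2 at col 0 lands with bottom-row=4; cleared 0 line(s) (total 0); column heights now [5 5 5 5 0 0], max=5
Drop 3: Z rot1 at col 4 lands with bottom-row=0; cleared 0 line(s) (total 0); column heights now [5 5 5 5 2 3], max=5
Drop 4: Z rot3 at col 0 lands with bottom-row=5; cleared 0 line(s) (total 0); column heights now [7 8 5 5 2 3], max=8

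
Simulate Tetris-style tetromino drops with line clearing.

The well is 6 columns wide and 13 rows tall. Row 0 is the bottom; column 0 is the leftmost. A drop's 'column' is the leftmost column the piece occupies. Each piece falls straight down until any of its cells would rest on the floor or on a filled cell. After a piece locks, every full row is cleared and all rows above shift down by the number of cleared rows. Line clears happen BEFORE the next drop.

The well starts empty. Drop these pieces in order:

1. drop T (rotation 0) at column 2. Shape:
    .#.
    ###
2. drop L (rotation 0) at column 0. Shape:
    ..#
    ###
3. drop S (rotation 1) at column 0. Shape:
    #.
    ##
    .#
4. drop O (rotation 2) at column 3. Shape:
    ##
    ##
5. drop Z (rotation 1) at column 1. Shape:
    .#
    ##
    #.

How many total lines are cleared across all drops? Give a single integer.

Drop 1: T rot0 at col 2 lands with bottom-row=0; cleared 0 line(s) (total 0); column heights now [0 0 1 2 1 0], max=2
Drop 2: L rot0 at col 0 lands with bottom-row=1; cleared 0 line(s) (total 0); column heights now [2 2 3 2 1 0], max=3
Drop 3: S rot1 at col 0 lands with bottom-row=2; cleared 0 line(s) (total 0); column heights now [5 4 3 2 1 0], max=5
Drop 4: O rot2 at col 3 lands with bottom-row=2; cleared 0 line(s) (total 0); column heights now [5 4 3 4 4 0], max=5
Drop 5: Z rot1 at col 1 lands with bottom-row=4; cleared 0 line(s) (total 0); column heights now [5 6 7 4 4 0], max=7

Answer: 0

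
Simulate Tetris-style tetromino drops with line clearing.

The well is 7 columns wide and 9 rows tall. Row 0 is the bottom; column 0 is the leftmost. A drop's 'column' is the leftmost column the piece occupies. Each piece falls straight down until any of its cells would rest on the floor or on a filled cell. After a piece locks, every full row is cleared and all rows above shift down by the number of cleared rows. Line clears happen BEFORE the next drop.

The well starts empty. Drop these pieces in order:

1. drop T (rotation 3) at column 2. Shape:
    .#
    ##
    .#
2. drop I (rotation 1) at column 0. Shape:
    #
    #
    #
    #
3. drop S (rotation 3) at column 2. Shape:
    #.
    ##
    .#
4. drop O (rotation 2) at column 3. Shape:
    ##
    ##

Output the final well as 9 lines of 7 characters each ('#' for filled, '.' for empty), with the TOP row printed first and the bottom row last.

Drop 1: T rot3 at col 2 lands with bottom-row=0; cleared 0 line(s) (total 0); column heights now [0 0 2 3 0 0 0], max=3
Drop 2: I rot1 at col 0 lands with bottom-row=0; cleared 0 line(s) (total 0); column heights now [4 0 2 3 0 0 0], max=4
Drop 3: S rot3 at col 2 lands with bottom-row=3; cleared 0 line(s) (total 0); column heights now [4 0 6 5 0 0 0], max=6
Drop 4: O rot2 at col 3 lands with bottom-row=5; cleared 0 line(s) (total 0); column heights now [4 0 6 7 7 0 0], max=7

Answer: .......
.......
...##..
..###..
..##...
#..#...
#..#...
#.##...
#..#...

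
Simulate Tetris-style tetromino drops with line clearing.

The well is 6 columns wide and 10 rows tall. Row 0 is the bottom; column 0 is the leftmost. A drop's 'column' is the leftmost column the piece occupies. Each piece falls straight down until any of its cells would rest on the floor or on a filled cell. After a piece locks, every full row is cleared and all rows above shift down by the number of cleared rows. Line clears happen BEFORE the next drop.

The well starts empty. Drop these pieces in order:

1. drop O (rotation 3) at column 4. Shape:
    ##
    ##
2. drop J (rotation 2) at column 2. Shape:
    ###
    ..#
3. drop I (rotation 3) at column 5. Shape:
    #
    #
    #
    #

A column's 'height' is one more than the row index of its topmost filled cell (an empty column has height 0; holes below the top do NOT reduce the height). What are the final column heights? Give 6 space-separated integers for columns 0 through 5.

Drop 1: O rot3 at col 4 lands with bottom-row=0; cleared 0 line(s) (total 0); column heights now [0 0 0 0 2 2], max=2
Drop 2: J rot2 at col 2 lands with bottom-row=2; cleared 0 line(s) (total 0); column heights now [0 0 4 4 4 2], max=4
Drop 3: I rot3 at col 5 lands with bottom-row=2; cleared 0 line(s) (total 0); column heights now [0 0 4 4 4 6], max=6

Answer: 0 0 4 4 4 6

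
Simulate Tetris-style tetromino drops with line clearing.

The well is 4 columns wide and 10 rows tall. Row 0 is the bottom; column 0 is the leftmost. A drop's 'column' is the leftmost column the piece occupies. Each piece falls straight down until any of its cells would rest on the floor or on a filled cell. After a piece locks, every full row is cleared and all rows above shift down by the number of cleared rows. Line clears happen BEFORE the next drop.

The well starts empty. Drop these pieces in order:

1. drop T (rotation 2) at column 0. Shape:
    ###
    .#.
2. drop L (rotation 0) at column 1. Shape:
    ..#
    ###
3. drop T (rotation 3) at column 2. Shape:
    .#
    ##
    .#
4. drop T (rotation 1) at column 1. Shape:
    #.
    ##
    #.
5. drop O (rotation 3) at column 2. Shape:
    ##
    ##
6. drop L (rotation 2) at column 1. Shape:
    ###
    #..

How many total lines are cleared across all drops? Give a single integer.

Drop 1: T rot2 at col 0 lands with bottom-row=0; cleared 0 line(s) (total 0); column heights now [2 2 2 0], max=2
Drop 2: L rot0 at col 1 lands with bottom-row=2; cleared 0 line(s) (total 0); column heights now [2 3 3 4], max=4
Drop 3: T rot3 at col 2 lands with bottom-row=4; cleared 0 line(s) (total 0); column heights now [2 3 6 7], max=7
Drop 4: T rot1 at col 1 lands with bottom-row=5; cleared 0 line(s) (total 0); column heights now [2 8 7 7], max=8
Drop 5: O rot3 at col 2 lands with bottom-row=7; cleared 0 line(s) (total 0); column heights now [2 8 9 9], max=9
Drop 6: L rot2 at col 1 lands with bottom-row=8; cleared 0 line(s) (total 0); column heights now [2 10 10 10], max=10

Answer: 0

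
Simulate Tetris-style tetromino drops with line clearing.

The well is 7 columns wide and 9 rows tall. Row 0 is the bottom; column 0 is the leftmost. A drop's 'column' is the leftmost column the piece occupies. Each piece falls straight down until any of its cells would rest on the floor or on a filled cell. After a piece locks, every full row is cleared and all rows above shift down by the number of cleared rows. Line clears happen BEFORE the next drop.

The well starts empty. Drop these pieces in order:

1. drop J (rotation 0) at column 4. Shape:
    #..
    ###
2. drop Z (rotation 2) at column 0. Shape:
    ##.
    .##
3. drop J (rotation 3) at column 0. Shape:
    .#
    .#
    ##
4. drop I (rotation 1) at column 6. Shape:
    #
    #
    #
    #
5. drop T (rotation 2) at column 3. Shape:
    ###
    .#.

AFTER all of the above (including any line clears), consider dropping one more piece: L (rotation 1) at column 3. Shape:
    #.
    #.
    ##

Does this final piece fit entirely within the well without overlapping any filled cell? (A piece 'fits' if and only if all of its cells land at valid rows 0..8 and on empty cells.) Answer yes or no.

Drop 1: J rot0 at col 4 lands with bottom-row=0; cleared 0 line(s) (total 0); column heights now [0 0 0 0 2 1 1], max=2
Drop 2: Z rot2 at col 0 lands with bottom-row=0; cleared 0 line(s) (total 0); column heights now [2 2 1 0 2 1 1], max=2
Drop 3: J rot3 at col 0 lands with bottom-row=2; cleared 0 line(s) (total 0); column heights now [3 5 1 0 2 1 1], max=5
Drop 4: I rot1 at col 6 lands with bottom-row=1; cleared 0 line(s) (total 0); column heights now [3 5 1 0 2 1 5], max=5
Drop 5: T rot2 at col 3 lands with bottom-row=2; cleared 0 line(s) (total 0); column heights now [3 5 1 4 4 4 5], max=5
Test piece L rot1 at col 3 (width 2): heights before test = [3 5 1 4 4 4 5]; fits = True

Answer: yes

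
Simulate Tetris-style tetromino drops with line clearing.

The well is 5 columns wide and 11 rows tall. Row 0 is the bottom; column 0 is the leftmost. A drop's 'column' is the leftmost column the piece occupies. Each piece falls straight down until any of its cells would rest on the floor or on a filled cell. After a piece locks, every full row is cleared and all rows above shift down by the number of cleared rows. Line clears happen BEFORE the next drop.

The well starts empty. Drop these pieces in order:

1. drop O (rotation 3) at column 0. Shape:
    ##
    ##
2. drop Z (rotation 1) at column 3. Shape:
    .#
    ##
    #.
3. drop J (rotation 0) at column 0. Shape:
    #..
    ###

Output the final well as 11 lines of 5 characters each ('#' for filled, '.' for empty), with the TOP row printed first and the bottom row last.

Answer: .....
.....
.....
.....
.....
.....
.....
#....
###.#
##.##
##.#.

Derivation:
Drop 1: O rot3 at col 0 lands with bottom-row=0; cleared 0 line(s) (total 0); column heights now [2 2 0 0 0], max=2
Drop 2: Z rot1 at col 3 lands with bottom-row=0; cleared 0 line(s) (total 0); column heights now [2 2 0 2 3], max=3
Drop 3: J rot0 at col 0 lands with bottom-row=2; cleared 0 line(s) (total 0); column heights now [4 3 3 2 3], max=4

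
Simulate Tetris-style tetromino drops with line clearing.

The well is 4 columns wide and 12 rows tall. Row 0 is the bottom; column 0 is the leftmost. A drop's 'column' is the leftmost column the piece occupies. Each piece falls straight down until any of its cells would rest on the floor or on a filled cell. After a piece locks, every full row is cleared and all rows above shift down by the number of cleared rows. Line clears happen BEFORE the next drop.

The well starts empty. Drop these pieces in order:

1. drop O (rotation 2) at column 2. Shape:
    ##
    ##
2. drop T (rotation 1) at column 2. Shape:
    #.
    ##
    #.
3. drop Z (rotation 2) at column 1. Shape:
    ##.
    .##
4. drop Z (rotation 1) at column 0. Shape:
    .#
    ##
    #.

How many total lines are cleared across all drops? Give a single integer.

Drop 1: O rot2 at col 2 lands with bottom-row=0; cleared 0 line(s) (total 0); column heights now [0 0 2 2], max=2
Drop 2: T rot1 at col 2 lands with bottom-row=2; cleared 0 line(s) (total 0); column heights now [0 0 5 4], max=5
Drop 3: Z rot2 at col 1 lands with bottom-row=5; cleared 0 line(s) (total 0); column heights now [0 7 7 6], max=7
Drop 4: Z rot1 at col 0 lands with bottom-row=6; cleared 0 line(s) (total 0); column heights now [8 9 7 6], max=9

Answer: 0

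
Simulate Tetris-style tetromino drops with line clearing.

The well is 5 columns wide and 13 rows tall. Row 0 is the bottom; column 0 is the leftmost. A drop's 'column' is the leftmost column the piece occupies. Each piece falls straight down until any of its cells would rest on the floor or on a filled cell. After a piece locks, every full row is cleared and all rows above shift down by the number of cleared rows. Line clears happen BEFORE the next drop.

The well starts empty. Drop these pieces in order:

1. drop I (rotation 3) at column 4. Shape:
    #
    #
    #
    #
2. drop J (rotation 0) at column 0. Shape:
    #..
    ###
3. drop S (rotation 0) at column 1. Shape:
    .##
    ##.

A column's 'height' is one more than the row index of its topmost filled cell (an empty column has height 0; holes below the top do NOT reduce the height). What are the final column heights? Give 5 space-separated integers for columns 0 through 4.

Drop 1: I rot3 at col 4 lands with bottom-row=0; cleared 0 line(s) (total 0); column heights now [0 0 0 0 4], max=4
Drop 2: J rot0 at col 0 lands with bottom-row=0; cleared 0 line(s) (total 0); column heights now [2 1 1 0 4], max=4
Drop 3: S rot0 at col 1 lands with bottom-row=1; cleared 0 line(s) (total 0); column heights now [2 2 3 3 4], max=4

Answer: 2 2 3 3 4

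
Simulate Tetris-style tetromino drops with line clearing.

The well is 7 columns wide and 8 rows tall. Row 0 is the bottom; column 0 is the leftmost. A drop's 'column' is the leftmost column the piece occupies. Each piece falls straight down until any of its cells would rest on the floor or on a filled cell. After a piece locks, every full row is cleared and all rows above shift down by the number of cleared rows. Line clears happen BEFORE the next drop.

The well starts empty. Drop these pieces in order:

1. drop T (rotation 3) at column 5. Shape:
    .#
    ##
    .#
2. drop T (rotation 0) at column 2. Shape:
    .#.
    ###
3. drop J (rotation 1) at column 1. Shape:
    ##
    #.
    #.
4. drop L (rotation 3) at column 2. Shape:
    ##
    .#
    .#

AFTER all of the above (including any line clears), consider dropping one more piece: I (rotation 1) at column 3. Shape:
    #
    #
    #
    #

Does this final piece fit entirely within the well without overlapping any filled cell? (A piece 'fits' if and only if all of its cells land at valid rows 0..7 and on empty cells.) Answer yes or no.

Answer: no

Derivation:
Drop 1: T rot3 at col 5 lands with bottom-row=0; cleared 0 line(s) (total 0); column heights now [0 0 0 0 0 2 3], max=3
Drop 2: T rot0 at col 2 lands with bottom-row=0; cleared 0 line(s) (total 0); column heights now [0 0 1 2 1 2 3], max=3
Drop 3: J rot1 at col 1 lands with bottom-row=0; cleared 0 line(s) (total 0); column heights now [0 3 3 2 1 2 3], max=3
Drop 4: L rot3 at col 2 lands with bottom-row=2; cleared 0 line(s) (total 0); column heights now [0 3 5 5 1 2 3], max=5
Test piece I rot1 at col 3 (width 1): heights before test = [0 3 5 5 1 2 3]; fits = False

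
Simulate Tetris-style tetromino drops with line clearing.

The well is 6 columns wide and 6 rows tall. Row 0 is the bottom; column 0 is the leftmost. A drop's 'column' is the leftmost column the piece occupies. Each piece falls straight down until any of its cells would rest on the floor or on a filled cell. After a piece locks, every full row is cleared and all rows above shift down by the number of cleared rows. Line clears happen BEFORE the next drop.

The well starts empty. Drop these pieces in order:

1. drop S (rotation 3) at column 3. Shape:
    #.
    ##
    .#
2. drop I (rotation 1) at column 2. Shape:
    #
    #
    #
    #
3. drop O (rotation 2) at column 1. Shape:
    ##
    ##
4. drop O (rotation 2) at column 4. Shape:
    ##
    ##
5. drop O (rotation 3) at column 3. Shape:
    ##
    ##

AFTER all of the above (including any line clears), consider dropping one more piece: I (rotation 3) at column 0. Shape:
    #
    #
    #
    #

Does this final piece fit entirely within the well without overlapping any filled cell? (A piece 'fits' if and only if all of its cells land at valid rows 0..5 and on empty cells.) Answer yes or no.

Drop 1: S rot3 at col 3 lands with bottom-row=0; cleared 0 line(s) (total 0); column heights now [0 0 0 3 2 0], max=3
Drop 2: I rot1 at col 2 lands with bottom-row=0; cleared 0 line(s) (total 0); column heights now [0 0 4 3 2 0], max=4
Drop 3: O rot2 at col 1 lands with bottom-row=4; cleared 0 line(s) (total 0); column heights now [0 6 6 3 2 0], max=6
Drop 4: O rot2 at col 4 lands with bottom-row=2; cleared 0 line(s) (total 0); column heights now [0 6 6 3 4 4], max=6
Drop 5: O rot3 at col 3 lands with bottom-row=4; cleared 0 line(s) (total 0); column heights now [0 6 6 6 6 4], max=6
Test piece I rot3 at col 0 (width 1): heights before test = [0 6 6 6 6 4]; fits = True

Answer: yes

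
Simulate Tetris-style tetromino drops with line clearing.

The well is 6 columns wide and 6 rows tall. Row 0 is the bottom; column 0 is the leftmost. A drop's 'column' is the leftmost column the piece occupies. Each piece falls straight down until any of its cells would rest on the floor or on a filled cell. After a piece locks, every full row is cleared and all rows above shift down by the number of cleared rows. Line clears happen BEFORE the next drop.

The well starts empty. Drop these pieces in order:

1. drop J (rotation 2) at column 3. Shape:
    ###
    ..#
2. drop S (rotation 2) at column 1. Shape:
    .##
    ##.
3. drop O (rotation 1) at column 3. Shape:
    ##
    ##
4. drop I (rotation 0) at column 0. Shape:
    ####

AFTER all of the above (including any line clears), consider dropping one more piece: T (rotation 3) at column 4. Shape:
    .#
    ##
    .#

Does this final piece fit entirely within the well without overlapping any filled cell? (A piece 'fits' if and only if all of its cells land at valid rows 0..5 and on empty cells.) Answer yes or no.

Answer: no

Derivation:
Drop 1: J rot2 at col 3 lands with bottom-row=0; cleared 0 line(s) (total 0); column heights now [0 0 0 2 2 2], max=2
Drop 2: S rot2 at col 1 lands with bottom-row=1; cleared 0 line(s) (total 0); column heights now [0 2 3 3 2 2], max=3
Drop 3: O rot1 at col 3 lands with bottom-row=3; cleared 0 line(s) (total 0); column heights now [0 2 3 5 5 2], max=5
Drop 4: I rot0 at col 0 lands with bottom-row=5; cleared 0 line(s) (total 0); column heights now [6 6 6 6 5 2], max=6
Test piece T rot3 at col 4 (width 2): heights before test = [6 6 6 6 5 2]; fits = False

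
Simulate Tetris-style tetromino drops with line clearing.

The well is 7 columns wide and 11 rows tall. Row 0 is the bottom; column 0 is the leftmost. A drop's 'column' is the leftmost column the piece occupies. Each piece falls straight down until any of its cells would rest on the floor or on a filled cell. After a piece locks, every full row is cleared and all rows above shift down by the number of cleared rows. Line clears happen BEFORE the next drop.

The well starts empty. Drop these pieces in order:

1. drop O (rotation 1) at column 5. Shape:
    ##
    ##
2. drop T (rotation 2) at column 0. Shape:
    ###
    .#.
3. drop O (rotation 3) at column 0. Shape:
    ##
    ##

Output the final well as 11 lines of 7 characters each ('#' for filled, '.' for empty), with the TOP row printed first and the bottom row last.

Answer: .......
.......
.......
.......
.......
.......
.......
##.....
##.....
###..##
.#...##

Derivation:
Drop 1: O rot1 at col 5 lands with bottom-row=0; cleared 0 line(s) (total 0); column heights now [0 0 0 0 0 2 2], max=2
Drop 2: T rot2 at col 0 lands with bottom-row=0; cleared 0 line(s) (total 0); column heights now [2 2 2 0 0 2 2], max=2
Drop 3: O rot3 at col 0 lands with bottom-row=2; cleared 0 line(s) (total 0); column heights now [4 4 2 0 0 2 2], max=4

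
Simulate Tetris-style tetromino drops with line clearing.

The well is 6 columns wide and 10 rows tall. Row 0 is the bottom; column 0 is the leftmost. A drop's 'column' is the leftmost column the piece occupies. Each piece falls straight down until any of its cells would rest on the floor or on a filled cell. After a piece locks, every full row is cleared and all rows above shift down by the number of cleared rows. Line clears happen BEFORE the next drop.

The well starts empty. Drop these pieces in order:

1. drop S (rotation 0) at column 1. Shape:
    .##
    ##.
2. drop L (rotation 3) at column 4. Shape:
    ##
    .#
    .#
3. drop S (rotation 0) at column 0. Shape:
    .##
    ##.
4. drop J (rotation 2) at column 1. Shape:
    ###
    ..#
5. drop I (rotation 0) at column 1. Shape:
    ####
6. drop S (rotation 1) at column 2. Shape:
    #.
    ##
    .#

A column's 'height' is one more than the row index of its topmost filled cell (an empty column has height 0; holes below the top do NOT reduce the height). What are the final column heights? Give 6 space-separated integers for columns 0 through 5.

Drop 1: S rot0 at col 1 lands with bottom-row=0; cleared 0 line(s) (total 0); column heights now [0 1 2 2 0 0], max=2
Drop 2: L rot3 at col 4 lands with bottom-row=0; cleared 0 line(s) (total 0); column heights now [0 1 2 2 3 3], max=3
Drop 3: S rot0 at col 0 lands with bottom-row=1; cleared 0 line(s) (total 0); column heights now [2 3 3 2 3 3], max=3
Drop 4: J rot2 at col 1 lands with bottom-row=2; cleared 0 line(s) (total 0); column heights now [2 4 4 4 3 3], max=4
Drop 5: I rot0 at col 1 lands with bottom-row=4; cleared 0 line(s) (total 0); column heights now [2 5 5 5 5 3], max=5
Drop 6: S rot1 at col 2 lands with bottom-row=5; cleared 0 line(s) (total 0); column heights now [2 5 8 7 5 3], max=8

Answer: 2 5 8 7 5 3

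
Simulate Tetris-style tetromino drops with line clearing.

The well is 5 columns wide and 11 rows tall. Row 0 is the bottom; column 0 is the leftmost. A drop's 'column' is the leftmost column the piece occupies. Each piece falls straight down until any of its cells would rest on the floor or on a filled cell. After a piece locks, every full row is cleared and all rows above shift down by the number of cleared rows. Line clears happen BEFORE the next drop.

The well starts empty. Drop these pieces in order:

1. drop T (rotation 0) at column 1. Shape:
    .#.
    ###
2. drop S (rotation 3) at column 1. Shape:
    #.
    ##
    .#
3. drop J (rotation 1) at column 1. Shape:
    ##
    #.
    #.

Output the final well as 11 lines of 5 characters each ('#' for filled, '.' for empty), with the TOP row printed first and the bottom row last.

Drop 1: T rot0 at col 1 lands with bottom-row=0; cleared 0 line(s) (total 0); column heights now [0 1 2 1 0], max=2
Drop 2: S rot3 at col 1 lands with bottom-row=2; cleared 0 line(s) (total 0); column heights now [0 5 4 1 0], max=5
Drop 3: J rot1 at col 1 lands with bottom-row=5; cleared 0 line(s) (total 0); column heights now [0 8 8 1 0], max=8

Answer: .....
.....
.....
.##..
.#...
.#...
.#...
.##..
..#..
..#..
.###.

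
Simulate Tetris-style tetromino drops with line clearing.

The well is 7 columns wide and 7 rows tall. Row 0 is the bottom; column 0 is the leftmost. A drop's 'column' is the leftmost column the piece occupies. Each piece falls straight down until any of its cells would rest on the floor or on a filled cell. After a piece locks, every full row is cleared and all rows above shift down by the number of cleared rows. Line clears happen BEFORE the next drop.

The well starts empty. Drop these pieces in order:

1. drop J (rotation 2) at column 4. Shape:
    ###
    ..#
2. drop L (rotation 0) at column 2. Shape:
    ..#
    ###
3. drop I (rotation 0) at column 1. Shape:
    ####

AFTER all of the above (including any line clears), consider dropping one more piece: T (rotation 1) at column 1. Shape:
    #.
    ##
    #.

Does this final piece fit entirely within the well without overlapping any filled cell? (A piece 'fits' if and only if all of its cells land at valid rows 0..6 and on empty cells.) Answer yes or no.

Answer: no

Derivation:
Drop 1: J rot2 at col 4 lands with bottom-row=0; cleared 0 line(s) (total 0); column heights now [0 0 0 0 2 2 2], max=2
Drop 2: L rot0 at col 2 lands with bottom-row=2; cleared 0 line(s) (total 0); column heights now [0 0 3 3 4 2 2], max=4
Drop 3: I rot0 at col 1 lands with bottom-row=4; cleared 0 line(s) (total 0); column heights now [0 5 5 5 5 2 2], max=5
Test piece T rot1 at col 1 (width 2): heights before test = [0 5 5 5 5 2 2]; fits = False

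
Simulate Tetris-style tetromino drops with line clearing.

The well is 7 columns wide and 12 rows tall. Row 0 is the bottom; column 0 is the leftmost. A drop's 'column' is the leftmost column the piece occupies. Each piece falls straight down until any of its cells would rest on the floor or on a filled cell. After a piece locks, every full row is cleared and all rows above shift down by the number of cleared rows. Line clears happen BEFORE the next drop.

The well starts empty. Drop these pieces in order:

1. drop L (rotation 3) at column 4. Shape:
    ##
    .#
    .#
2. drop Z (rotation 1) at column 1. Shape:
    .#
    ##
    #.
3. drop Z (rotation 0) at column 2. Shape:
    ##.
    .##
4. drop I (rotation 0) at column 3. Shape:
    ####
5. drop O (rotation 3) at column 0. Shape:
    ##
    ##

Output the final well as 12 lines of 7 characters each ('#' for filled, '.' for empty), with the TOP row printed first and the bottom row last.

Answer: .......
.......
.......
.......
.......
.......
...####
..##...
##.##..
###.##.
.##..#.
.#...#.

Derivation:
Drop 1: L rot3 at col 4 lands with bottom-row=0; cleared 0 line(s) (total 0); column heights now [0 0 0 0 3 3 0], max=3
Drop 2: Z rot1 at col 1 lands with bottom-row=0; cleared 0 line(s) (total 0); column heights now [0 2 3 0 3 3 0], max=3
Drop 3: Z rot0 at col 2 lands with bottom-row=3; cleared 0 line(s) (total 0); column heights now [0 2 5 5 4 3 0], max=5
Drop 4: I rot0 at col 3 lands with bottom-row=5; cleared 0 line(s) (total 0); column heights now [0 2 5 6 6 6 6], max=6
Drop 5: O rot3 at col 0 lands with bottom-row=2; cleared 0 line(s) (total 0); column heights now [4 4 5 6 6 6 6], max=6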